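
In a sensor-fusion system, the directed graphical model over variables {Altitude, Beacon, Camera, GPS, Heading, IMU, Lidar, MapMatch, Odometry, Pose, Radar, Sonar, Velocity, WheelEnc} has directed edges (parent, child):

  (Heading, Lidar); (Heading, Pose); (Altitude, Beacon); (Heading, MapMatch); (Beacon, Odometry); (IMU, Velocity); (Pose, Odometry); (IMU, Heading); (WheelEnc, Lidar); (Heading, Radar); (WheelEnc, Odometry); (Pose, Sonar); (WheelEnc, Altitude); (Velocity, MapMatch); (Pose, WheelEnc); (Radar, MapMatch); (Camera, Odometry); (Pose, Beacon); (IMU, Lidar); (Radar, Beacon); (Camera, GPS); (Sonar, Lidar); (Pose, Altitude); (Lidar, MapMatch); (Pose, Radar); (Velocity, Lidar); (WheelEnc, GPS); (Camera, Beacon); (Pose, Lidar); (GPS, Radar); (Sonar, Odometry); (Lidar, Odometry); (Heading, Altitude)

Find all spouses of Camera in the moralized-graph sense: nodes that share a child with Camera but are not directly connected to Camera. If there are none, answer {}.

Children of Camera: Beacon, GPS, Odometry.
  parents(GPS) \ {Camera} = {WheelEnc}.
  Beacon also has parents Altitude, Pose, Radar.
  Odometry's other parents are Beacon, Lidar, Pose, Sonar, WheelEnc.
Excluding nodes already adjacent to Camera (Beacon, GPS, Odometry), the co-parent-only contribution is {Altitude, Lidar, Pose, Radar, Sonar, WheelEnc}.

{Altitude, Lidar, Pose, Radar, Sonar, WheelEnc}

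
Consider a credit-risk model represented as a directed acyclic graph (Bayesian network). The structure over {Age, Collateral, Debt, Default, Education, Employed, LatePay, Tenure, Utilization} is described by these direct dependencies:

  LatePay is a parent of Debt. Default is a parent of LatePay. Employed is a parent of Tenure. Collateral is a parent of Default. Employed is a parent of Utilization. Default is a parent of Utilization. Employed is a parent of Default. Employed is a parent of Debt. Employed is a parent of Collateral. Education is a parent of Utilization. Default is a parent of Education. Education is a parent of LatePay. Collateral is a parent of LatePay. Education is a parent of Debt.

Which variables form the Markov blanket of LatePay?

Parents of LatePay: Collateral, Default, Education.
Children of LatePay: Debt.
For each child, the remaining parents (spouses of LatePay):
  Debt's other parents are Education, Employed.
So the Markov blanket of LatePay is {Collateral, Debt, Default, Education, Employed}.

{Collateral, Debt, Default, Education, Employed}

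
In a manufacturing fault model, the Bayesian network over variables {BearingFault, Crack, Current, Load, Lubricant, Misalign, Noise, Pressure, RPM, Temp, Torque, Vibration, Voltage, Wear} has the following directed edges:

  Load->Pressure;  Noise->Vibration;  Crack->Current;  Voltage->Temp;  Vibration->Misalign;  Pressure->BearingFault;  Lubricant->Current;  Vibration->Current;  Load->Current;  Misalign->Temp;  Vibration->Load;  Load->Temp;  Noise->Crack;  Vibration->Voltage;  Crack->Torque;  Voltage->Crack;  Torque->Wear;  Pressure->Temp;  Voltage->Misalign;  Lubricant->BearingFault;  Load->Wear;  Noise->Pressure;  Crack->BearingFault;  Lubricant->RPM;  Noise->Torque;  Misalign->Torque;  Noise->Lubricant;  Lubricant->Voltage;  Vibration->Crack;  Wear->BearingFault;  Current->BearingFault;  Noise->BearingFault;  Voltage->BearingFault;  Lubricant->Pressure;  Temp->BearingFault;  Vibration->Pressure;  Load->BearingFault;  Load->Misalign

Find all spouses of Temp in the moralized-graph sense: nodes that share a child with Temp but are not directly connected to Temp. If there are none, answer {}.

{Crack, Current, Lubricant, Noise, Wear}

Children of Temp: BearingFault.
  BearingFault also has parents Crack, Current, Load, Lubricant, Noise, Pressure, Voltage, Wear.
Excluding nodes already adjacent to Temp (BearingFault, Load, Misalign, Pressure, Voltage), the co-parent-only contribution is {Crack, Current, Lubricant, Noise, Wear}.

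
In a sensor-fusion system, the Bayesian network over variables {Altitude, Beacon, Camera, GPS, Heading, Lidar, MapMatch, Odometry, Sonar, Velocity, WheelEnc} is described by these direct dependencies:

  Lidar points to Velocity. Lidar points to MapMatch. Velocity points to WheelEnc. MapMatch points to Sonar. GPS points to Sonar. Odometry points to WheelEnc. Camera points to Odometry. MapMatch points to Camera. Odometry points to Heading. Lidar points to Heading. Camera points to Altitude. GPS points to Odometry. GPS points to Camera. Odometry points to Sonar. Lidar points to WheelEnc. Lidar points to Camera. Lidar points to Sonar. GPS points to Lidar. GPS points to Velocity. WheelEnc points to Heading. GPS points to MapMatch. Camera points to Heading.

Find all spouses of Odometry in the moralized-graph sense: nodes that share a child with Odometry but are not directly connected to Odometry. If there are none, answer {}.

Children of Odometry: Heading, Sonar, WheelEnc.
  Sonar: GPS, Lidar, MapMatch
  WheelEnc: Lidar, Velocity
  Heading: Camera, Lidar, WheelEnc
Excluding nodes already adjacent to Odometry (Camera, GPS, Heading, Sonar, WheelEnc), the co-parent-only contribution is {Lidar, MapMatch, Velocity}.

{Lidar, MapMatch, Velocity}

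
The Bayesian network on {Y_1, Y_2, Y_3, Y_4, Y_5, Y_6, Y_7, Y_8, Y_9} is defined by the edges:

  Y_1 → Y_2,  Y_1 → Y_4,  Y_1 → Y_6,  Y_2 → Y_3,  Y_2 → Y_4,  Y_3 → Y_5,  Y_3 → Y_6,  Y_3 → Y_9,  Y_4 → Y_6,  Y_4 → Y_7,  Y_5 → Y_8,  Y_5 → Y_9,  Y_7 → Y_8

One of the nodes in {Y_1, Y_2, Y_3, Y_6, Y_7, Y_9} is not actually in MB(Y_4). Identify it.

Recall MB(v) = parents ∪ children ∪ spouses, where spouses are the other parents of v's children.
Y_4 has children Y_6, Y_7.
Pa(Y_4) = {Y_1, Y_2}.
For each child, the remaining parents (spouses of Y_4):
  Y_6: Y_1, Y_3
  Y_7: —
MB(Y_4) = {Y_1, Y_2, Y_3, Y_6, Y_7}.
Y_9 is neither a parent, child, nor co-parent of Y_4, so it does not belong.

Y_9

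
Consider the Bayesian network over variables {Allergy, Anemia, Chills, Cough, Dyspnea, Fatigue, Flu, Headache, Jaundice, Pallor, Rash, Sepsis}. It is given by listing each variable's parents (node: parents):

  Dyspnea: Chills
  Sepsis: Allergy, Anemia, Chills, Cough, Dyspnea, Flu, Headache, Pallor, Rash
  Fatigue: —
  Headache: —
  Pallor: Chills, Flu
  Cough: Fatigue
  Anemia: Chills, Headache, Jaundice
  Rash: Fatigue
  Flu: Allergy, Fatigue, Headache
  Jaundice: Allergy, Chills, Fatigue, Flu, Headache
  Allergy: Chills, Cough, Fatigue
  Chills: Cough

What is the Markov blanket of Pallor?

A node's Markov blanket = Pa ∪ Ch ∪ (parents of Ch other than the node itself).
Pallor's parents: Chills, Flu.
Pallor's children: Sepsis.
For each child, the remaining parents (spouses of Pallor):
  Sepsis: Allergy, Anemia, Chills, Cough, Dyspnea, Flu, Headache, Rash
Taking the union gives {Allergy, Anemia, Chills, Cough, Dyspnea, Flu, Headache, Rash, Sepsis}.

{Allergy, Anemia, Chills, Cough, Dyspnea, Flu, Headache, Rash, Sepsis}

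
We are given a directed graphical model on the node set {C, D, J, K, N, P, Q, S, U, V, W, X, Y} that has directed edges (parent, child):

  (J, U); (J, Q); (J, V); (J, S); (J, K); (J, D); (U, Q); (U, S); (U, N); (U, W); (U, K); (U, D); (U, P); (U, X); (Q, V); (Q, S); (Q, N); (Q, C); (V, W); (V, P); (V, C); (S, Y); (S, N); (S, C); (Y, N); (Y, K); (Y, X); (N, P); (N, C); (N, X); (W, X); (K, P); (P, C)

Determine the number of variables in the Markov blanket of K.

6

A node's Markov blanket = Pa ∪ Ch ∪ (parents of Ch other than the node itself).
K's children: P.
Pa(K) = {J, U, Y}.
Other parents of K's children:
  P also has parents N, U, V.
MB(K) = {J, N, P, U, V, Y}, which has 6 nodes.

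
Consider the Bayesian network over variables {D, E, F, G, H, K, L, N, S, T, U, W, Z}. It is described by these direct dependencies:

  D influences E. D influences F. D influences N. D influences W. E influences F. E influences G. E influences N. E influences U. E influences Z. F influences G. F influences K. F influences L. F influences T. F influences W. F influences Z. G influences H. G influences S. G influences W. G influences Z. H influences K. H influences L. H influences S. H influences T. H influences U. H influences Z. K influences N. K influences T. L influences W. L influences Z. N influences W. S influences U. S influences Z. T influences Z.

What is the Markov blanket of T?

{E, F, G, H, K, L, S, Z}

The Markov blanket of a node is its parents, its children, and the other parents of its children.
T has parents F, H, K.
T has child Z.
For each child, the remaining parents (spouses of T):
  parents(Z) \ {T} = {E, F, G, H, L, S}.
Union: {F, H, K} ∪ {Z} ∪ {E, F, G, H, L, S} = {E, F, G, H, K, L, S, Z}.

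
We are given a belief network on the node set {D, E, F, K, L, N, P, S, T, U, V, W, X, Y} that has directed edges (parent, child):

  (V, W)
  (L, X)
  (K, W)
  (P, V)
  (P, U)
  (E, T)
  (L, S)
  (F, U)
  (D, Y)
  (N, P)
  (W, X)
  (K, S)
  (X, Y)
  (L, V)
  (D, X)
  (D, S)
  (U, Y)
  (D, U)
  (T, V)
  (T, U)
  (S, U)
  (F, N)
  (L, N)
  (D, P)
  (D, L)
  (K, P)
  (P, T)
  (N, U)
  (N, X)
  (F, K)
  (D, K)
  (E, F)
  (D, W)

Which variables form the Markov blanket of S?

{D, F, K, L, N, P, T, U}

S's parents: D, K, L.
S's children: U.
Parents of each child, excluding S:
  U's other parents are D, F, N, P, T.
Union: {D, K, L} ∪ {U} ∪ {D, F, N, P, T} = {D, F, K, L, N, P, T, U}.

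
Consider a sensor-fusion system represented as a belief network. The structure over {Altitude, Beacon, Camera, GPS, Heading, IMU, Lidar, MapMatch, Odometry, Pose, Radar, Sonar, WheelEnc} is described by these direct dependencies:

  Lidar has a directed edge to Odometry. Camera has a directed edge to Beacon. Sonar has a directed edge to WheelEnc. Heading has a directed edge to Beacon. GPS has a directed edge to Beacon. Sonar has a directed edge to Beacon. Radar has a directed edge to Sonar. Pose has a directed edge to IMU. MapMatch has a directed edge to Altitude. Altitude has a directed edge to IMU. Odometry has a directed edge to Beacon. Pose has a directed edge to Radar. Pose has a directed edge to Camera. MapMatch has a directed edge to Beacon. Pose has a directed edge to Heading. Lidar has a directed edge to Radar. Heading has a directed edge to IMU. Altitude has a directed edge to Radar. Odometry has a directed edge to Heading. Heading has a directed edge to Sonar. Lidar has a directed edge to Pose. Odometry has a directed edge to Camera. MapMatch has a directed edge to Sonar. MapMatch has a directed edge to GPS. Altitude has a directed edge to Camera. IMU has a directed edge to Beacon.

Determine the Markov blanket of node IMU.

Recall MB(v) = parents ∪ children ∪ spouses, where spouses are the other parents of v's children.
Ch(IMU) = {Beacon}.
Parents of IMU: Altitude, Heading, Pose.
Parents of each child, excluding IMU:
  parents(Beacon) \ {IMU} = {Camera, GPS, Heading, MapMatch, Odometry, Sonar}.
Union: {Altitude, Heading, Pose} ∪ {Beacon} ∪ {Camera, GPS, Heading, MapMatch, Odometry, Sonar} = {Altitude, Beacon, Camera, GPS, Heading, MapMatch, Odometry, Pose, Sonar}.

{Altitude, Beacon, Camera, GPS, Heading, MapMatch, Odometry, Pose, Sonar}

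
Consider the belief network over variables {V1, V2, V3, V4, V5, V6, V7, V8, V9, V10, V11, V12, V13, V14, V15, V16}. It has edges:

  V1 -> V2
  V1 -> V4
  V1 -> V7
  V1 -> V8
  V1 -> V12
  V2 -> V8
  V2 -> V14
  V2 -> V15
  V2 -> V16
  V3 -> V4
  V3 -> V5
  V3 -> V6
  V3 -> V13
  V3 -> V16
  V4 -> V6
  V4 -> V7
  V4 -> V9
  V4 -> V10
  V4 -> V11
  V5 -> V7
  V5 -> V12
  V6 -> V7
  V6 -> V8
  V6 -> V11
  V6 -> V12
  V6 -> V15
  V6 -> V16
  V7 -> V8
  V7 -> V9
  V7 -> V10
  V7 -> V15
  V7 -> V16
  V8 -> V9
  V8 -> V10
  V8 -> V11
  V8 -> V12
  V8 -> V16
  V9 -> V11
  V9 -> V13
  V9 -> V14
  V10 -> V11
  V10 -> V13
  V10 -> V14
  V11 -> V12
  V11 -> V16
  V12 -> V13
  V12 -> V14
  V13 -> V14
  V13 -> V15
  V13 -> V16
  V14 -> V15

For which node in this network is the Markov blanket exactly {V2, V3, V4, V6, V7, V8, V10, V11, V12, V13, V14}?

V9

The target node must have every member of {V2, V3, V4, V6, V7, V8, V10, V11, V12, V13, V14} as a parent, child, or co-parent, and no others.
Parents of V9: V4, V7, V8; children: V11, V13, V14; co-parents: V2, V3, V4, V6, V8, V10, V12, V13.
These exactly cover the given set, so the node is V9.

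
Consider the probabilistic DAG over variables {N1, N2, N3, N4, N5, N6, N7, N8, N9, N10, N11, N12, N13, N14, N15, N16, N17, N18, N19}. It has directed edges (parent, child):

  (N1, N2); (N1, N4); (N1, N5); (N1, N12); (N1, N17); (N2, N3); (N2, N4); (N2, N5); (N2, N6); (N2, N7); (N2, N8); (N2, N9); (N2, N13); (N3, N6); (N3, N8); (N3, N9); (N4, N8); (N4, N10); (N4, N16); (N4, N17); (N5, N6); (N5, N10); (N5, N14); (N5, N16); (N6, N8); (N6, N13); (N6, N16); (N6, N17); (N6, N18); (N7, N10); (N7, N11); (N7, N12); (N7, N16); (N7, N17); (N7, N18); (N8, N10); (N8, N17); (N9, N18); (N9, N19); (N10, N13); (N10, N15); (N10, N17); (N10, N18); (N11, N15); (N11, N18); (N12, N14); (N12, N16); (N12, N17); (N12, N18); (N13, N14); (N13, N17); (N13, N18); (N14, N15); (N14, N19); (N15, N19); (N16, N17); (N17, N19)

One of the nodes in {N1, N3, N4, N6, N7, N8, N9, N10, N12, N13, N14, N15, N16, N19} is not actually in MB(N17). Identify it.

Recall MB(v) = parents ∪ children ∪ spouses, where spouses are the other parents of v's children.
Children of N17: N19.
N17's parents: N1, N4, N6, N7, N8, N10, N12, N13, N16.
Parents of each child, excluding N17:
  N19: N9, N14, N15
MB(N17) = {N1, N4, N6, N7, N8, N9, N10, N12, N13, N14, N15, N16, N19}.
N3 is neither a parent, child, nor co-parent of N17, so it does not belong.

N3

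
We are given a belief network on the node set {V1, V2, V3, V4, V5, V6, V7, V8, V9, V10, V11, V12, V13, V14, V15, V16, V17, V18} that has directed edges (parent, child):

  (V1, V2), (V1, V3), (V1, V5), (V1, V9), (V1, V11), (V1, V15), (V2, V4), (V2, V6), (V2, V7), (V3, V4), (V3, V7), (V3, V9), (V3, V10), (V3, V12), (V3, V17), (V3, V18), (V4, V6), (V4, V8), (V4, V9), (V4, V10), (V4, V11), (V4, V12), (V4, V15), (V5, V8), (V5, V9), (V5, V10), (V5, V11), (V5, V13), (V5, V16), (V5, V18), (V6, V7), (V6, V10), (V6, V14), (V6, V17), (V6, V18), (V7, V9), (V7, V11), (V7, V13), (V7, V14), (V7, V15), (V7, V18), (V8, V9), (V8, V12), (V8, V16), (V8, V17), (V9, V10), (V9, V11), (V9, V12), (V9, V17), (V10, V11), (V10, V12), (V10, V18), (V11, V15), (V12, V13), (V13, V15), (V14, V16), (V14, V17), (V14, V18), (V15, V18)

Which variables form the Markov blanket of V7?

V7 has parents V2, V3, V6.
V7's children: V9, V11, V13, V14, V15, V18.
Parents of each child, excluding V7:
  V9: V1, V3, V4, V5, V8
  V11: V1, V4, V5, V9, V10
  V13: V5, V12
  V14: V6
  V15: V1, V4, V11, V13
  V18: V3, V5, V6, V10, V14, V15
MB(V7) = {V1, V2, V3, V4, V5, V6, V8, V9, V10, V11, V12, V13, V14, V15, V18}.

{V1, V2, V3, V4, V5, V6, V8, V9, V10, V11, V12, V13, V14, V15, V18}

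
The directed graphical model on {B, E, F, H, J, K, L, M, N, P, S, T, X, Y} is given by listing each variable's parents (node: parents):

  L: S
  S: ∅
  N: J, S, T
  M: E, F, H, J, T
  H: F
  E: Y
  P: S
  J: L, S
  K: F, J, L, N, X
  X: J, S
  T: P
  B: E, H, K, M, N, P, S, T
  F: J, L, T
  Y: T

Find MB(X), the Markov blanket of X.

{F, J, K, L, N, S}

Parents of X: J, S.
Children of X: K.
For each child, the remaining parents (spouses of X):
  K: F, J, L, N
Taking the union gives {F, J, K, L, N, S}.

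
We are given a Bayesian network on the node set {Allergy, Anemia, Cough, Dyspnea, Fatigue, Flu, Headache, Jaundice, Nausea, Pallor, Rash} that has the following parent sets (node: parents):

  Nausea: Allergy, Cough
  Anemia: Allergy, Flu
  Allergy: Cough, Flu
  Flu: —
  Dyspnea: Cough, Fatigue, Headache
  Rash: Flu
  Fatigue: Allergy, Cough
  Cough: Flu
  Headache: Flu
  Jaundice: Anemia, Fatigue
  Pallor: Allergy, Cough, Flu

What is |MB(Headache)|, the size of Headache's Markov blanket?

A node's Markov blanket = Pa ∪ Ch ∪ (parents of Ch other than the node itself).
Headache has parent Flu.
Children of Headache: Dyspnea.
Co-parents of Headache (other parents of its children):
  Dyspnea also has parents Cough, Fatigue.
MB(Headache) = {Cough, Dyspnea, Fatigue, Flu}, which has 4 nodes.

4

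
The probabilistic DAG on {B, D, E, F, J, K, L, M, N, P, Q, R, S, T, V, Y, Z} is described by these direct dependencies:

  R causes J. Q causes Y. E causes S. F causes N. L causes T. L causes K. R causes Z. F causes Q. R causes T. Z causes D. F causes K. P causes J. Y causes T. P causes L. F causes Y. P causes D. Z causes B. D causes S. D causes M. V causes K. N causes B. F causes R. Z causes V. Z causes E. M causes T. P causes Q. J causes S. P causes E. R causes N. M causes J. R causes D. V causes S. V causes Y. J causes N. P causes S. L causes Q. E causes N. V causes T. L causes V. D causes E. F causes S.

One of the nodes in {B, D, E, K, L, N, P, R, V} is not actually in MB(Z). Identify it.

K

A node's Markov blanket = Pa ∪ Ch ∪ (parents of Ch other than the node itself).
Pa(Z) = {R}.
Z's children: B, D, E, V.
Other parents of Z's children:
  D also has parents P, R.
  parents(V) \ {Z} = {L}.
  parents(E) \ {Z} = {D, P}.
  parents(B) \ {Z} = {N}.
MB(Z) = {B, D, E, L, N, P, R, V}.
K is neither a parent, child, nor co-parent of Z, so it does not belong.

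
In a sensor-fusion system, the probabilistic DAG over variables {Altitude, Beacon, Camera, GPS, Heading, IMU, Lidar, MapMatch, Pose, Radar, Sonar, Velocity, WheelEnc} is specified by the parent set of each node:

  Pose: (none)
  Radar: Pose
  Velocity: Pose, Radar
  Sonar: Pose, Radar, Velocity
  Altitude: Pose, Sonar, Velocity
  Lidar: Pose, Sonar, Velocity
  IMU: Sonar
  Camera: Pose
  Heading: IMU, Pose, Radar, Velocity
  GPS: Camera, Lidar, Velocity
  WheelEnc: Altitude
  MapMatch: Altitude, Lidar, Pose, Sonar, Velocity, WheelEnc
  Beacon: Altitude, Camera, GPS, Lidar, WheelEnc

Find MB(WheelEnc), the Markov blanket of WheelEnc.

{Altitude, Beacon, Camera, GPS, Lidar, MapMatch, Pose, Sonar, Velocity}

A node's Markov blanket = Pa ∪ Ch ∪ (parents of Ch other than the node itself).
Parents of WheelEnc: Altitude.
Ch(WheelEnc) = {Beacon, MapMatch}.
Parents of each child, excluding WheelEnc:
  MapMatch's other parents are Altitude, Lidar, Pose, Sonar, Velocity.
  parents(Beacon) \ {WheelEnc} = {Altitude, Camera, GPS, Lidar}.
MB(WheelEnc) = {Altitude, Beacon, Camera, GPS, Lidar, MapMatch, Pose, Sonar, Velocity}.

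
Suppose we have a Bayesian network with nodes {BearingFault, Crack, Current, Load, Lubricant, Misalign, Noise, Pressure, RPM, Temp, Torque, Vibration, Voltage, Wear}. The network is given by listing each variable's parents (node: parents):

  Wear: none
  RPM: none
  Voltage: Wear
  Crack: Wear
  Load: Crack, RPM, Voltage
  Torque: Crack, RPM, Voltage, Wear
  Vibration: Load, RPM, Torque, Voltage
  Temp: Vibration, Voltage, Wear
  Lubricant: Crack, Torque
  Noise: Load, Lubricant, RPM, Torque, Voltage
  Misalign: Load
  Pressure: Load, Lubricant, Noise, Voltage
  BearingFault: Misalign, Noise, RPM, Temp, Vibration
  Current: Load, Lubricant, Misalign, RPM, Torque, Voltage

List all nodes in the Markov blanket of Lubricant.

The Markov blanket of a node is its parents, its children, and the other parents of its children.
Children of Lubricant: Current, Noise, Pressure.
Parents of Lubricant: Crack, Torque.
Co-parents of Lubricant (other parents of its children):
  Noise also has parents Load, RPM, Torque, Voltage.
  parents(Pressure) \ {Lubricant} = {Load, Noise, Voltage}.
  parents(Current) \ {Lubricant} = {Load, Misalign, RPM, Torque, Voltage}.
MB(Lubricant) = {Crack, Current, Load, Misalign, Noise, Pressure, RPM, Torque, Voltage}.

{Crack, Current, Load, Misalign, Noise, Pressure, RPM, Torque, Voltage}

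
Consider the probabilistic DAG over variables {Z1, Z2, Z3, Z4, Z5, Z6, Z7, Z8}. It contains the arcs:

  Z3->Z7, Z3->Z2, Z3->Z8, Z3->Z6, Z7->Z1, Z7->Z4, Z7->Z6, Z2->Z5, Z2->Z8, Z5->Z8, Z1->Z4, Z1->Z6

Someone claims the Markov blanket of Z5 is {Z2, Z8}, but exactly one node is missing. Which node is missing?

Z3

By definition, MB(Z5) is built from Z5's parents, Z5's children, and the co-parents of Z5.
Pa(Z5) = {Z2}.
Z5 has child Z8.
Parents of each child, excluding Z5:
  Z8 also has parents Z2, Z3.
MB(Z5) = {Z2, Z3, Z8}.
Comparing with the claimed set, Z3 is missing.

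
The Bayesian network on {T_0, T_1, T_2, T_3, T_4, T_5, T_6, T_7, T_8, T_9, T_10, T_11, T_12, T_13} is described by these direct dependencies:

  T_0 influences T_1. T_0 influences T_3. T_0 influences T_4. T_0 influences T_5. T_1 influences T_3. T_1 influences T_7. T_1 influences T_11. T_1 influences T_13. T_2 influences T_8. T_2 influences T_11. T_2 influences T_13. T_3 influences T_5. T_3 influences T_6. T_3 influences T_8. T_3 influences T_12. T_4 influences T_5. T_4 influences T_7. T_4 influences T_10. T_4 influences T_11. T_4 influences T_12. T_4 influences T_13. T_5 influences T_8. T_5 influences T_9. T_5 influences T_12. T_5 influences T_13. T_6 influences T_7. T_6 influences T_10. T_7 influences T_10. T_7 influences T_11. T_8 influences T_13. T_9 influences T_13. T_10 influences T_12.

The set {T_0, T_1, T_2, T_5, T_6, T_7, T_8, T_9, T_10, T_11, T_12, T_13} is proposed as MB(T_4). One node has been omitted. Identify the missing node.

T_3

A node's Markov blanket = Pa ∪ Ch ∪ (parents of Ch other than the node itself).
T_4 has parent T_0.
T_4 has children T_5, T_7, T_10, T_11, T_12, T_13.
For each child, the remaining parents (spouses of T_4):
  T_5 also has parents T_0, T_3.
  T_7 also has parents T_1, T_6.
  parents(T_10) \ {T_4} = {T_6, T_7}.
  parents(T_11) \ {T_4} = {T_1, T_2, T_7}.
  T_12's other parents are T_3, T_5, T_10.
  T_13 also has parents T_1, T_2, T_5, T_8, T_9.
MB(T_4) = {T_0, T_1, T_2, T_3, T_5, T_6, T_7, T_8, T_9, T_10, T_11, T_12, T_13}.
Comparing with the claimed set, T_3 is missing.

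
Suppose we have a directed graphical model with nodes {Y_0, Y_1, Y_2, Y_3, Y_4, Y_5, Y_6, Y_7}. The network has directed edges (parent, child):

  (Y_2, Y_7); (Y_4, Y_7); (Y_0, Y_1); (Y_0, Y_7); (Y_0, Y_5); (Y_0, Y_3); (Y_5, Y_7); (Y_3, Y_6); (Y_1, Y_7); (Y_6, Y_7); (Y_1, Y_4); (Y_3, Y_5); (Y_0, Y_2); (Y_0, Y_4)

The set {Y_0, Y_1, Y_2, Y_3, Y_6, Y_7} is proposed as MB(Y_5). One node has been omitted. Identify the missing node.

Y_4

Y_5 has parents Y_0, Y_3.
Ch(Y_5) = {Y_7}.
Other parents of Y_5's children:
  Y_7 also has parents Y_0, Y_1, Y_2, Y_4, Y_6.
MB(Y_5) = {Y_0, Y_1, Y_2, Y_3, Y_4, Y_6, Y_7}.
Comparing with the claimed set, Y_4 is missing.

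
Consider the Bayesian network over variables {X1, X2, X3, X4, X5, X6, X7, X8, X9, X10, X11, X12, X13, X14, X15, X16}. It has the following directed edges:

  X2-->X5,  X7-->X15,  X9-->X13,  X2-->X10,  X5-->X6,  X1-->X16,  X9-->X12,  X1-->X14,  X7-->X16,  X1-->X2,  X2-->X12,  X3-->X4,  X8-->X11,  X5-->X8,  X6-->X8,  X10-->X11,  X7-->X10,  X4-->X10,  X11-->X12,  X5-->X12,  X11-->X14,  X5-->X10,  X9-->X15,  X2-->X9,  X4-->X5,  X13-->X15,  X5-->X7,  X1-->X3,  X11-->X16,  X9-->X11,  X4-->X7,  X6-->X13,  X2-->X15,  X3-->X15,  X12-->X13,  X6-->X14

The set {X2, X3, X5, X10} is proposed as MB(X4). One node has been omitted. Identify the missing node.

X4's children: X5, X7, X10.
Pa(X4) = {X3}.
For each child, the remaining parents (spouses of X4):
  X5: X2
  X7: X5
  X10: X2, X5, X7
MB(X4) = {X2, X3, X5, X7, X10}.
Comparing with the claimed set, X7 is missing.

X7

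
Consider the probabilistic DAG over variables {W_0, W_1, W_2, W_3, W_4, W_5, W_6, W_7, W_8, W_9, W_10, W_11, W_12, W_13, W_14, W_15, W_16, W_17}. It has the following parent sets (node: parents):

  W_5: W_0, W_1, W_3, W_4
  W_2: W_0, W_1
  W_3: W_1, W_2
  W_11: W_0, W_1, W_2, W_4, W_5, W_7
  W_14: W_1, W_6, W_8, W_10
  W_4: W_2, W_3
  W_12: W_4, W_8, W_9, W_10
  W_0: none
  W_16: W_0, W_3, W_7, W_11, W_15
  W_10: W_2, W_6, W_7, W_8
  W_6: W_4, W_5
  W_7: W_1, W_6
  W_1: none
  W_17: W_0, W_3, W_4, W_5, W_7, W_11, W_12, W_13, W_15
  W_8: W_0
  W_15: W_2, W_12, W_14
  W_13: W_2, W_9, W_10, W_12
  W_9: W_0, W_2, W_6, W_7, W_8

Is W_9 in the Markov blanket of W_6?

W_9 is a child of W_6.
So W_9 ∈ MB(W_6).

Yes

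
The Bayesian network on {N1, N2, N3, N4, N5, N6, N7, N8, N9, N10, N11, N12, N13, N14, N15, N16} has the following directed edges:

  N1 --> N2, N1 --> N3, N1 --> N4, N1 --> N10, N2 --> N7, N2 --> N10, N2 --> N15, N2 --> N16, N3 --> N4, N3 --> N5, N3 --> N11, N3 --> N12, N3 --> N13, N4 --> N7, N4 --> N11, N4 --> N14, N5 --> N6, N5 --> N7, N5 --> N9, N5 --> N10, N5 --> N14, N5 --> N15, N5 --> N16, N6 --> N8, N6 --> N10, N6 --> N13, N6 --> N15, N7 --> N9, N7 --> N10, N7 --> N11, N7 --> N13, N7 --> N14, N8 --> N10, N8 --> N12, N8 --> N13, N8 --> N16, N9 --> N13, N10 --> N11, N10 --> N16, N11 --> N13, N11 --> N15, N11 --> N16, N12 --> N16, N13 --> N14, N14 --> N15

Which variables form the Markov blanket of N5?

By definition, MB(N5) is built from N5's parents, N5's children, and the co-parents of N5.
N5 has parent N3.
N5's children: N6, N7, N9, N10, N14, N15, N16.
Co-parents of N5 (other parents of its children):
  N6: —
  N7: N2, N4
  N9: N7
  N10: N1, N2, N6, N7, N8
  N14: N4, N7, N13
  N15: N2, N6, N11, N14
  N16: N2, N8, N10, N11, N12
Taking the union gives {N1, N2, N3, N4, N6, N7, N8, N9, N10, N11, N12, N13, N14, N15, N16}.

{N1, N2, N3, N4, N6, N7, N8, N9, N10, N11, N12, N13, N14, N15, N16}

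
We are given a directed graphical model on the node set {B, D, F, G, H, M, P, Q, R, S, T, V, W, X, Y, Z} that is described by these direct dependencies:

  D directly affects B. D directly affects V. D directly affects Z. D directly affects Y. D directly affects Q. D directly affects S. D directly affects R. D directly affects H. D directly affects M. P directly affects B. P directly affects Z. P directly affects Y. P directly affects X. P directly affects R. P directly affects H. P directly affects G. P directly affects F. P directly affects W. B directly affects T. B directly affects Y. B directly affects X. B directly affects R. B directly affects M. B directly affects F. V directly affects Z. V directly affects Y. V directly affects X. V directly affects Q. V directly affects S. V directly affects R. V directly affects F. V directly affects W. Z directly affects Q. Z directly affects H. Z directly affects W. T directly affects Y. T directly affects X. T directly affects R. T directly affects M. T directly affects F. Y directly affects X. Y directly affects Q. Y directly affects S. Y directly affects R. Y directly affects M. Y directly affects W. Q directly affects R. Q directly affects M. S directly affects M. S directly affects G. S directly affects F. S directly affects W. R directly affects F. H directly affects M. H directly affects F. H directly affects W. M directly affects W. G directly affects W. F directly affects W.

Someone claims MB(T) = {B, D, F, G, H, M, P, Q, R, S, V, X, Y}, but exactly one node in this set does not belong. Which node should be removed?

Parents of T: B.
Ch(T) = {F, M, R, X, Y}.
Other parents of T's children:
  Y: B, D, P, V
  X: B, P, V, Y
  R: B, D, P, Q, V, Y
  M: B, D, H, Q, S, Y
  F: B, H, P, R, S, V
MB(T) = {B, D, F, H, M, P, Q, R, S, V, X, Y}.
G is neither a parent, child, nor co-parent of T, so it does not belong.

G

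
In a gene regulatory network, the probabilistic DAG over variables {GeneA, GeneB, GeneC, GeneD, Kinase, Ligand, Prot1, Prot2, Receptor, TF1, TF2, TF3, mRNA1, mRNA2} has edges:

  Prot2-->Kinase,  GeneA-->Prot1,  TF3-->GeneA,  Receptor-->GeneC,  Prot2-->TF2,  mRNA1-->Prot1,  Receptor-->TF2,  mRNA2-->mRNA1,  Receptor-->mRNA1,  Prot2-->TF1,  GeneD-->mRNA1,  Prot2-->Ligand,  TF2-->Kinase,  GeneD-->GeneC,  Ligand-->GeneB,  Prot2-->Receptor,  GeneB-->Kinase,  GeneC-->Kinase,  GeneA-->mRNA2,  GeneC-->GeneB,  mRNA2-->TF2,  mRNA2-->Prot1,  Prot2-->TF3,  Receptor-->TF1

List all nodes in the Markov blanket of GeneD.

Pa(GeneD) = {}.
GeneD has children GeneC, mRNA1.
Parents of each child, excluding GeneD:
  GeneC: Receptor
  mRNA1: Receptor, mRNA2
So the Markov blanket of GeneD is {GeneC, Receptor, mRNA1, mRNA2}.

{GeneC, Receptor, mRNA1, mRNA2}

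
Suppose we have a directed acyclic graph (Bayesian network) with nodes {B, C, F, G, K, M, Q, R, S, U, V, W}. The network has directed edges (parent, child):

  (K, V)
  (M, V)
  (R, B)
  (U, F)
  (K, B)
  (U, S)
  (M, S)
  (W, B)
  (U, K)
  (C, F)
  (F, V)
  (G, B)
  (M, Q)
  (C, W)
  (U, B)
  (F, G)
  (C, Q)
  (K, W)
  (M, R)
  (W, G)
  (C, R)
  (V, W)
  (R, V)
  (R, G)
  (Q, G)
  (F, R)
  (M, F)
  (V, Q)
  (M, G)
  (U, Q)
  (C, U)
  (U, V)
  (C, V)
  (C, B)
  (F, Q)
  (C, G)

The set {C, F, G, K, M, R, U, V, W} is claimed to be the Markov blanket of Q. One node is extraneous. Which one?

Pa(Q) = {C, F, M, U, V}.
Ch(Q) = {G}.
Parents of each child, excluding Q:
  G: C, F, M, R, W
MB(Q) = {C, F, G, M, R, U, V, W}.
K is neither a parent, child, nor co-parent of Q, so it does not belong.

K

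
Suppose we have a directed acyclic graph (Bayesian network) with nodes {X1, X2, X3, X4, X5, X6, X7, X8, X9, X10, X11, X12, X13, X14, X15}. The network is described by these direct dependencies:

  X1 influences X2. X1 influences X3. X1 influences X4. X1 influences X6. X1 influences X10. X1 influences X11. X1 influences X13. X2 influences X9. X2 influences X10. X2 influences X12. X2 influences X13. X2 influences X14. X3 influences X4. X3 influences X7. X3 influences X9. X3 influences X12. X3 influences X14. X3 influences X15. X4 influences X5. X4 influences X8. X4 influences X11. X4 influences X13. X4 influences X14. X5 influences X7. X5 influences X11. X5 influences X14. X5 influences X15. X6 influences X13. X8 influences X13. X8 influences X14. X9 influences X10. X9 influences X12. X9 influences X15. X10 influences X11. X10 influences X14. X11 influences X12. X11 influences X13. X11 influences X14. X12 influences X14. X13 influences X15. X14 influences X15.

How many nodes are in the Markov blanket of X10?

10

A node's Markov blanket = Pa ∪ Ch ∪ (parents of Ch other than the node itself).
Pa(X10) = {X1, X2, X9}.
Children of X10: X11, X14.
Other parents of X10's children:
  X11: X1, X4, X5
  X14: X2, X3, X4, X5, X8, X11, X12
MB(X10) = {X1, X2, X3, X4, X5, X8, X9, X11, X12, X14}, which has 10 nodes.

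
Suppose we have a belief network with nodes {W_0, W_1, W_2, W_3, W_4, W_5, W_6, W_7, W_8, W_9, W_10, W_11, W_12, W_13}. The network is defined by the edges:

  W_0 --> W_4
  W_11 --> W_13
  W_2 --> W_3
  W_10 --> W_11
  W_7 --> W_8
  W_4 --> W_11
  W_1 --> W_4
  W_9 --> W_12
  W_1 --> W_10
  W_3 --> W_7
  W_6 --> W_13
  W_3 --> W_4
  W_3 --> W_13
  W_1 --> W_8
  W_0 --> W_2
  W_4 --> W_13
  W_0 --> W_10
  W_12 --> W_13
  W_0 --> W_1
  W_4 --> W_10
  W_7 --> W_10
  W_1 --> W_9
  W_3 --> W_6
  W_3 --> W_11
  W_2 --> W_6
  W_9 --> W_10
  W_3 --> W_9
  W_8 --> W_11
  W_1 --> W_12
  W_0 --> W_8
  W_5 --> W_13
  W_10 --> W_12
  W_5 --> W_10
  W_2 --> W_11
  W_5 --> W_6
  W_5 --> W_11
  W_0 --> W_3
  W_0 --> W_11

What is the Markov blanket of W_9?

A node's Markov blanket = Pa ∪ Ch ∪ (parents of Ch other than the node itself).
W_9 has parents W_1, W_3.
W_9's children: W_10, W_12.
For each child, the remaining parents (spouses of W_9):
  W_10's other parents are W_0, W_1, W_4, W_5, W_7.
  parents(W_12) \ {W_9} = {W_1, W_10}.
Union: {W_1, W_3} ∪ {W_10, W_12} ∪ {W_0, W_1, W_4, W_5, W_7, W_10} = {W_0, W_1, W_3, W_4, W_5, W_7, W_10, W_12}.

{W_0, W_1, W_3, W_4, W_5, W_7, W_10, W_12}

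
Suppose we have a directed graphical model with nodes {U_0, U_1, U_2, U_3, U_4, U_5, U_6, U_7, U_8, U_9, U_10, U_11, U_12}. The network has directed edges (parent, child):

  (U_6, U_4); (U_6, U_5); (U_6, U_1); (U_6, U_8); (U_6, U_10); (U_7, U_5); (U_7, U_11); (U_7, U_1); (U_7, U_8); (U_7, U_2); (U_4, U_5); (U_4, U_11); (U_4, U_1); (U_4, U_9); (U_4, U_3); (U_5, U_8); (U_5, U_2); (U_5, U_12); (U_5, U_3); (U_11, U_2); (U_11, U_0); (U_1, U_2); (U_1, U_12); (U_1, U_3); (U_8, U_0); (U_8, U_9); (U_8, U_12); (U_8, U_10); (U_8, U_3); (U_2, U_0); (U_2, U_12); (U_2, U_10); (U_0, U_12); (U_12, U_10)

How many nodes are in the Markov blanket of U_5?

U_5's parents: U_4, U_6, U_7.
U_5's children: U_2, U_3, U_8, U_12.
For each child, the remaining parents (spouses of U_5):
  parents(U_8) \ {U_5} = {U_6, U_7}.
  U_2 also has parents U_1, U_7, U_11.
  U_12 also has parents U_0, U_1, U_2, U_8.
  U_3's other parents are U_1, U_4, U_8.
MB(U_5) = {U_0, U_1, U_2, U_3, U_4, U_6, U_7, U_8, U_11, U_12}, which has 10 nodes.

10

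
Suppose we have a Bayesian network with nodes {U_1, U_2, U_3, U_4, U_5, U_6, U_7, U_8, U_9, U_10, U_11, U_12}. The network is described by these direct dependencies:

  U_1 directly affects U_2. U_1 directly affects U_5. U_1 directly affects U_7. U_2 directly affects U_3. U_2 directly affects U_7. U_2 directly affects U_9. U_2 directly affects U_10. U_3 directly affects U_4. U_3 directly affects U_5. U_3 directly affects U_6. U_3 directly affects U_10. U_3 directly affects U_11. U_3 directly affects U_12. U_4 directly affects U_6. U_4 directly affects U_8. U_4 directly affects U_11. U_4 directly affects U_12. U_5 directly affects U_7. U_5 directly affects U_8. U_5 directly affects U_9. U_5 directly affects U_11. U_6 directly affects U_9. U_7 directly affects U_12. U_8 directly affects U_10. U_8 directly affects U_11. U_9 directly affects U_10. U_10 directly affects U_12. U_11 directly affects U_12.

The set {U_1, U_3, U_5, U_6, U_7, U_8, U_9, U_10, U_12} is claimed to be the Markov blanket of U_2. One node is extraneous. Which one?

U_12

Recall MB(v) = parents ∪ children ∪ spouses, where spouses are the other parents of v's children.
Pa(U_2) = {U_1}.
Ch(U_2) = {U_3, U_7, U_9, U_10}.
Co-parents of U_2 (other parents of its children):
  U_3: —
  U_7: U_1, U_5
  U_9: U_5, U_6
  U_10: U_3, U_8, U_9
MB(U_2) = {U_1, U_3, U_5, U_6, U_7, U_8, U_9, U_10}.
U_12 is neither a parent, child, nor co-parent of U_2, so it does not belong.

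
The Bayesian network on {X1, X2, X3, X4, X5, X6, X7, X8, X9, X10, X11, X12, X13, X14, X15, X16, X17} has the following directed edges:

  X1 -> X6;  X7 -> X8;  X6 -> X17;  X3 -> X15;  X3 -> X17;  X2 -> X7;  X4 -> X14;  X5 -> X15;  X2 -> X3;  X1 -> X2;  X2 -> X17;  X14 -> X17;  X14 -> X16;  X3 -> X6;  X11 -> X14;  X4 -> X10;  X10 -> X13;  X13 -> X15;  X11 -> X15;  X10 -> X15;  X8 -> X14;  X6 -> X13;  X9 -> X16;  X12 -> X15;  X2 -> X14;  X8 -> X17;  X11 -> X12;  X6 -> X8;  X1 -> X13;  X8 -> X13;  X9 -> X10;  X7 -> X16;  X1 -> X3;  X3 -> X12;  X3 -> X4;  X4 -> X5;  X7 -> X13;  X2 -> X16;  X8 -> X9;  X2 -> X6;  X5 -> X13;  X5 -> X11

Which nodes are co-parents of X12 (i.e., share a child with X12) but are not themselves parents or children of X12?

Children of X12: X15.
  X15's other parents are X3, X5, X10, X11, X13.
Excluding nodes already adjacent to X12 (X3, X11, X15), the co-parent-only contribution is {X5, X10, X13}.

{X5, X10, X13}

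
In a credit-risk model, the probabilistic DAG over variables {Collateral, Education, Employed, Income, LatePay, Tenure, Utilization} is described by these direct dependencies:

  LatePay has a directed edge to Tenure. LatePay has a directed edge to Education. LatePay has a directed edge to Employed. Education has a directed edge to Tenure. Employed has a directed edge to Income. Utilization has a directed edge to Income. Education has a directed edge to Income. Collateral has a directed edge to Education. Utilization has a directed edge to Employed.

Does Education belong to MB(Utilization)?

Yes

Education is a co-parent of Utilization: both are parents of Income.
So Education ∈ MB(Utilization).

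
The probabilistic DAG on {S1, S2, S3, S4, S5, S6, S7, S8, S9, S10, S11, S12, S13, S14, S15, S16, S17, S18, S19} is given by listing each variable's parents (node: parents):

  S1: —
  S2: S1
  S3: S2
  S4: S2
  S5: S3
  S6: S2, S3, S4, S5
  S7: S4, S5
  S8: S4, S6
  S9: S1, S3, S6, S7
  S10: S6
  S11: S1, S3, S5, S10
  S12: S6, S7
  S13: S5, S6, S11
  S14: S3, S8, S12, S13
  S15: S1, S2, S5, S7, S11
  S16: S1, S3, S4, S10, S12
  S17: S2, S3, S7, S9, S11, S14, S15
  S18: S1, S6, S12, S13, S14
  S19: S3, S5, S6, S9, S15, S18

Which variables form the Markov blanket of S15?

A node's Markov blanket = Pa ∪ Ch ∪ (parents of Ch other than the node itself).
Children of S15: S17, S19.
Parents of S15: S1, S2, S5, S7, S11.
Parents of each child, excluding S15:
  S17 also has parents S2, S3, S7, S9, S11, S14.
  parents(S19) \ {S15} = {S3, S5, S6, S9, S18}.
MB(S15) = {S1, S2, S3, S5, S6, S7, S9, S11, S14, S17, S18, S19}.

{S1, S2, S3, S5, S6, S7, S9, S11, S14, S17, S18, S19}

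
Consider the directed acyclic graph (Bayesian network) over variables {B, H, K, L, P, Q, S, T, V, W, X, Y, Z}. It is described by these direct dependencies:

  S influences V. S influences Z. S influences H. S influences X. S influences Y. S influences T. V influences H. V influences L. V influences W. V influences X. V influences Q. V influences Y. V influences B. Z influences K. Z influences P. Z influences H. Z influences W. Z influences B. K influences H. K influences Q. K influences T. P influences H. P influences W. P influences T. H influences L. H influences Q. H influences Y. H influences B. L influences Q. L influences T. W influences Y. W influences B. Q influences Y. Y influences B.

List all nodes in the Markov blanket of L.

A node's Markov blanket = Pa ∪ Ch ∪ (parents of Ch other than the node itself).
L's children: Q, T.
Pa(L) = {H, V}.
For each child, the remaining parents (spouses of L):
  Q also has parents H, K, V.
  parents(T) \ {L} = {K, P, S}.
Taking the union gives {H, K, P, Q, S, T, V}.

{H, K, P, Q, S, T, V}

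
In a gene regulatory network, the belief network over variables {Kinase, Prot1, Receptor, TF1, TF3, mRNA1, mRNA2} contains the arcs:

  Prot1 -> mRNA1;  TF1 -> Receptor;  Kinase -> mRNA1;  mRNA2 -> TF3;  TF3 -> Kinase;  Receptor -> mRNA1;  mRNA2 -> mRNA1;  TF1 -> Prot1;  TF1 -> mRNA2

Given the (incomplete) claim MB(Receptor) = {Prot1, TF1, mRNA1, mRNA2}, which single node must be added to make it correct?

Receptor has parent TF1.
Children of Receptor: mRNA1.
For each child, the remaining parents (spouses of Receptor):
  mRNA1's other parents are Kinase, Prot1, mRNA2.
MB(Receptor) = {Kinase, Prot1, TF1, mRNA1, mRNA2}.
Comparing with the claimed set, Kinase is missing.

Kinase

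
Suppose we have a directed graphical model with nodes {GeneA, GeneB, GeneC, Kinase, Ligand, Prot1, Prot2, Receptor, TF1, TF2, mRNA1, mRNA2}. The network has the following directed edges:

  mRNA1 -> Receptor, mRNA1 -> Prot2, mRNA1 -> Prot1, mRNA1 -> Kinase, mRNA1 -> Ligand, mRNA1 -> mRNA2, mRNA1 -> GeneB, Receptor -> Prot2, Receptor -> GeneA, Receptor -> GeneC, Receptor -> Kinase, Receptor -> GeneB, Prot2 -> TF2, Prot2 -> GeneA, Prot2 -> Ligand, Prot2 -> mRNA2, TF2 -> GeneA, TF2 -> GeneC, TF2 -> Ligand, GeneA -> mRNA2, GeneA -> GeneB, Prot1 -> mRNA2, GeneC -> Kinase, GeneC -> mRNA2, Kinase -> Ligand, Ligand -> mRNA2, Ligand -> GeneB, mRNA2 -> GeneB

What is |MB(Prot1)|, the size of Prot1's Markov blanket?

The Markov blanket of a node is its parents, its children, and the other parents of its children.
Prot1's parents: mRNA1.
Prot1 has child mRNA2.
Parents of each child, excluding Prot1:
  mRNA2: GeneA, GeneC, Ligand, Prot2, mRNA1
MB(Prot1) = {GeneA, GeneC, Ligand, Prot2, mRNA1, mRNA2}, which has 6 nodes.

6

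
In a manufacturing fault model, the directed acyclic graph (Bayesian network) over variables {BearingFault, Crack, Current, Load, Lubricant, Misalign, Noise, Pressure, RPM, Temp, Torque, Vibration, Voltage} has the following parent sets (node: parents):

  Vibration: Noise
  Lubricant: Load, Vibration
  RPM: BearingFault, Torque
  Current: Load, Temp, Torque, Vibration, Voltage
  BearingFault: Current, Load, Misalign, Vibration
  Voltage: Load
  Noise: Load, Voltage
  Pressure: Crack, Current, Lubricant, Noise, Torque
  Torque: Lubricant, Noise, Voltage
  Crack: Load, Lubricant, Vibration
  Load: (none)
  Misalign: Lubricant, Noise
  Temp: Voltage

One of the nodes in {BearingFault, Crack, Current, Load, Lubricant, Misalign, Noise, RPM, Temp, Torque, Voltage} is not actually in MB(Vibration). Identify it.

RPM

The Markov blanket of a node is its parents, its children, and the other parents of its children.
Vibration's children: BearingFault, Crack, Current, Lubricant.
Pa(Vibration) = {Noise}.
Co-parents of Vibration (other parents of its children):
  Lubricant's other parent is Load.
  Crack also has parents Load, Lubricant.
  Current's other parents are Load, Temp, Torque, Voltage.
  BearingFault also has parents Current, Load, Misalign.
MB(Vibration) = {BearingFault, Crack, Current, Load, Lubricant, Misalign, Noise, Temp, Torque, Voltage}.
RPM is neither a parent, child, nor co-parent of Vibration, so it does not belong.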